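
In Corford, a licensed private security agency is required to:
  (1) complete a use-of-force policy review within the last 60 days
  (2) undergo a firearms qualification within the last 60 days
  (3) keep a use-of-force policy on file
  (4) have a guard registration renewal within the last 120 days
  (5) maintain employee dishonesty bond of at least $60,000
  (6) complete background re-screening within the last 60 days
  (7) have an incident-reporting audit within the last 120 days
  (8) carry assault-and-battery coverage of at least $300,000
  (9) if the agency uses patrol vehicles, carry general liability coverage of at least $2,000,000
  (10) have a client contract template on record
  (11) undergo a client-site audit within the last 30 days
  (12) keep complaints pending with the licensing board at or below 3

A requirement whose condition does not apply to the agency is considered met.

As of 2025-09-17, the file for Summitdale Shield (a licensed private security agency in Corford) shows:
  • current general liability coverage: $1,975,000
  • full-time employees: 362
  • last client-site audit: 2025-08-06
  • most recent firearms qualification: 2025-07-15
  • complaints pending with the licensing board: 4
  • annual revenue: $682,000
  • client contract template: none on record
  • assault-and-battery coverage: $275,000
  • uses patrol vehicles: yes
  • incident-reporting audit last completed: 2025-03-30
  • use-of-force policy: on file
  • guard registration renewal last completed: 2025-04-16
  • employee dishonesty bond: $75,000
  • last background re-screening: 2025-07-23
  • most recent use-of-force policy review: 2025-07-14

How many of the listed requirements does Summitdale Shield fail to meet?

9

1. use-of-force policy review 65 days ago vs limit 60 → not met
2. firearms qualification 64 days ago vs limit 60 → not met
3. use-of-force policy present → met
4. guard registration renewal 154 days ago vs limit 120 → not met
5. employee dishonesty bond $75,000 ≥ $60,000 → met
6. background re-screening 56 days ago vs limit 60 → met
7. incident-reporting audit 171 days ago vs limit 120 → not met
8. assault-and-battery coverage $275,000 < $300,000 → not met
9. condition 'uses patrol vehicles' holds; general liability coverage $1,975,000 < $2,000,000 → not met
10. client contract template absent → not met
11. client-site audit 42 days ago vs limit 30 → not met
12. complaints pending with the licensing board 4 > 3 → not met
Not met: 9 of 12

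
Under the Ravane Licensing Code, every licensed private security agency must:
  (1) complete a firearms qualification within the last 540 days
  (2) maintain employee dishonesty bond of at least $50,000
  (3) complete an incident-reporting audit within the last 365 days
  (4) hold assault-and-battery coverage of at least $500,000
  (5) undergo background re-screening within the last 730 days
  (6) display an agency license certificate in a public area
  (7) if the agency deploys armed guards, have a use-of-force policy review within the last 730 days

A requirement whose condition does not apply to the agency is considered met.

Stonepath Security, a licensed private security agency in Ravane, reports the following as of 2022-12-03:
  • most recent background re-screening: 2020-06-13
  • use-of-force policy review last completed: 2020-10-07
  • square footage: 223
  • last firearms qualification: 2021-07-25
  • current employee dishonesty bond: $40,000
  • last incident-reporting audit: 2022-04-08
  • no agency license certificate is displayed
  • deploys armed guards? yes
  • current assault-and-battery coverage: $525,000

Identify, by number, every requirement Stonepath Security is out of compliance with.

1. firearms qualification 496 days ago vs limit 540 → met
2. employee dishonesty bond $40,000 < $50,000 → not met
3. incident-reporting audit 239 days ago vs limit 365 → met
4. assault-and-battery coverage $525,000 ≥ $500,000 → met
5. background re-screening 903 days ago vs limit 730 → not met
6. agency license certificate absent → not met
7. condition 'deploys armed guards' holds; use-of-force policy review 787 days ago vs limit 730 → not met
Not met: 2, 5, 6, 7

2, 5, 6, 7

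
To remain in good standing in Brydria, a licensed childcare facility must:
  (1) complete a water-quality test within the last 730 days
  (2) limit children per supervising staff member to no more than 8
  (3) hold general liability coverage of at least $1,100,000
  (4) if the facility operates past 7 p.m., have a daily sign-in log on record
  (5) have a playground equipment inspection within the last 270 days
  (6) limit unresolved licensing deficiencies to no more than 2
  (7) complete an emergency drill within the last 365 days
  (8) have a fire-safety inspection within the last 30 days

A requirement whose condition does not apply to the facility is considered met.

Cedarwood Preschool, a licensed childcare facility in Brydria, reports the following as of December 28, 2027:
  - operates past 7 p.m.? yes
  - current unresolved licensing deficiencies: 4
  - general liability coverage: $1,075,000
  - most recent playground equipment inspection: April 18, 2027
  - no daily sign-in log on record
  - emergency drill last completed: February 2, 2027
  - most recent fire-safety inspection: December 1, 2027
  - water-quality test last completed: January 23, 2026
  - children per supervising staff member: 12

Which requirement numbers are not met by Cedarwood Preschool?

1. water-quality test 704 days ago vs limit 730 → met
2. children per supervising staff member 12 > 8 → not met
3. general liability coverage $1,075,000 < $1,100,000 → not met
4. condition 'operates past 7 p.m.' holds; daily sign-in log absent → not met
5. playground equipment inspection 254 days ago vs limit 270 → met
6. unresolved licensing deficiencies 4 > 2 → not met
7. emergency drill 329 days ago vs limit 365 → met
8. fire-safety inspection 27 days ago vs limit 30 → met
Not met: 2, 3, 4, 6

2, 3, 4, 6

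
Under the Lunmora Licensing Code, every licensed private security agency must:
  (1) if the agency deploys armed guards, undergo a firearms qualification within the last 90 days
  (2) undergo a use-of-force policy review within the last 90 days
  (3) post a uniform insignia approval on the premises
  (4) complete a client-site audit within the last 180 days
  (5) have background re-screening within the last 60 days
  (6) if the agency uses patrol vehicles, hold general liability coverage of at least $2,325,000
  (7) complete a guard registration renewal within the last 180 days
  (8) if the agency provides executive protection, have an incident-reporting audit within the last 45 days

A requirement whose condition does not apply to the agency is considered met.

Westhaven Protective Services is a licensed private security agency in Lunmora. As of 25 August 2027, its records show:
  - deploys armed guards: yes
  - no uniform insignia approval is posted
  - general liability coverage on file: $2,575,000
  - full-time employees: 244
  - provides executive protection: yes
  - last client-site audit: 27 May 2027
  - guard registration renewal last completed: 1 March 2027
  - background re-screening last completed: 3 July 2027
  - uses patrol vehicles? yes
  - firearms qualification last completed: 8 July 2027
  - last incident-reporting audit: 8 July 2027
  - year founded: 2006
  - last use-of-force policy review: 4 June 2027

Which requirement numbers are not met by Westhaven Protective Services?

1. condition 'deploys armed guards' holds; firearms qualification 48 days ago vs limit 90 → met
2. use-of-force policy review 82 days ago vs limit 90 → met
3. uniform insignia approval absent → not met
4. client-site audit 90 days ago vs limit 180 → met
5. background re-screening 53 days ago vs limit 60 → met
6. condition 'uses patrol vehicles' holds; general liability coverage $2,575,000 ≥ $2,325,000 → met
7. guard registration renewal 177 days ago vs limit 180 → met
8. condition 'provides executive protection' holds; incident-reporting audit 48 days ago vs limit 45 → not met
Not met: 3, 8

3, 8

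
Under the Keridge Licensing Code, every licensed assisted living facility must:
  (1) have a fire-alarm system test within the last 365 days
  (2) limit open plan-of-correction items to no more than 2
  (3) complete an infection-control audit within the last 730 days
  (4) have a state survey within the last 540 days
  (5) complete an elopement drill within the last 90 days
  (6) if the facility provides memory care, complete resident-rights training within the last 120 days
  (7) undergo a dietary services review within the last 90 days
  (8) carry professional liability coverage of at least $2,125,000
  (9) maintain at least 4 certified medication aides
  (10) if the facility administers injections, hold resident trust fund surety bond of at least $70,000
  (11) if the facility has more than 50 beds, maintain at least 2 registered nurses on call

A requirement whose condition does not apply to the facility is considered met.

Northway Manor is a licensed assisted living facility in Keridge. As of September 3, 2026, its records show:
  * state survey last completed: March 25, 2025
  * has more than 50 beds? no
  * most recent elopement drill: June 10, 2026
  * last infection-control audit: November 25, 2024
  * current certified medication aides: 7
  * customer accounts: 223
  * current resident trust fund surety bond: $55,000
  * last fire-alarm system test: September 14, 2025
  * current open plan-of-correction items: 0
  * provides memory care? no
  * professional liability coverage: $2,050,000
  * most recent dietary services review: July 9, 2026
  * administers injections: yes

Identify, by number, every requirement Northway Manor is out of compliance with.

1. fire-alarm system test 354 days ago vs limit 365 → met
2. open plan-of-correction items 0 ≤ 2 → met
3. infection-control audit 647 days ago vs limit 730 → met
4. state survey 527 days ago vs limit 540 → met
5. elopement drill 85 days ago vs limit 90 → met
6. condition 'provides memory care' does not hold → requirement n/a → met
7. dietary services review 56 days ago vs limit 90 → met
8. professional liability coverage $2,050,000 < $2,125,000 → not met
9. certified medication aides 7 ≥ 4 → met
10. condition 'administers injections' holds; resident trust fund surety bond $55,000 < $70,000 → not met
11. condition 'has more than 50 beds' does not hold → requirement n/a → met
Not met: 8, 10

8, 10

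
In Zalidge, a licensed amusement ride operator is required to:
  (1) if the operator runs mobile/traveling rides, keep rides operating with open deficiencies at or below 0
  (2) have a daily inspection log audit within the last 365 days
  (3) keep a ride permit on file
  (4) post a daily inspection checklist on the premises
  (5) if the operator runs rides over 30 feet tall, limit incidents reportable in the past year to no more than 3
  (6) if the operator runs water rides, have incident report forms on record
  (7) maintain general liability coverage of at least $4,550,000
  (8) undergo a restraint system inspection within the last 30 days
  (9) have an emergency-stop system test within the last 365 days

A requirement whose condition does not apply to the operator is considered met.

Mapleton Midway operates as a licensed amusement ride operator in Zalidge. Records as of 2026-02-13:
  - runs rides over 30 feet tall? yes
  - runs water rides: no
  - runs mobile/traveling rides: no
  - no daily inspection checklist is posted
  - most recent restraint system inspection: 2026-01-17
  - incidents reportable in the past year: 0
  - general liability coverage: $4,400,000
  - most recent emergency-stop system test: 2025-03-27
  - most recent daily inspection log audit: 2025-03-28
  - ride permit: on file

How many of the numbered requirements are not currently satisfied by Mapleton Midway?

2

1. condition 'runs mobile/traveling rides' does not hold → requirement n/a → met
2. daily inspection log audit 322 days ago vs limit 365 → met
3. ride permit present → met
4. daily inspection checklist absent → not met
5. condition 'runs rides over 30 feet tall' holds; incidents reportable in the past year 0 ≤ 3 → met
6. condition 'runs water rides' does not hold → requirement n/a → met
7. general liability coverage $4,400,000 < $4,550,000 → not met
8. restraint system inspection 27 days ago vs limit 30 → met
9. emergency-stop system test 323 days ago vs limit 365 → met
Not met: 2 of 9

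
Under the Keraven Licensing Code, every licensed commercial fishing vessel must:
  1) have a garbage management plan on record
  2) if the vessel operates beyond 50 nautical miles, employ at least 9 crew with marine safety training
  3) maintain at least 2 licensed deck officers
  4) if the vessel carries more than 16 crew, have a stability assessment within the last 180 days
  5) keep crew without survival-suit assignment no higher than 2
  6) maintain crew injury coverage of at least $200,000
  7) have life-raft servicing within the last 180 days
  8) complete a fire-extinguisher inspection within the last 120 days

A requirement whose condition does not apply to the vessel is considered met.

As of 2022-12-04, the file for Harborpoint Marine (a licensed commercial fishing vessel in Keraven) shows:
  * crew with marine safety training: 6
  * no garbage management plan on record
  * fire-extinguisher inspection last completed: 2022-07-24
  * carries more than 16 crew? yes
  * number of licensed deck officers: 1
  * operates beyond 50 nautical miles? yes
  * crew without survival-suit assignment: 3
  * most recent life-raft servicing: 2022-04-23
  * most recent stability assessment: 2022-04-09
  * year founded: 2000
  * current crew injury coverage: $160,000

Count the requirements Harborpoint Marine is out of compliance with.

8

1. garbage management plan absent → not met
2. condition 'operates beyond 50 nautical miles' holds; crew with marine safety training 6 < 9 → not met
3. licensed deck officers 1 < 2 → not met
4. condition 'carries more than 16 crew' holds; stability assessment 239 days ago vs limit 180 → not met
5. crew without survival-suit assignment 3 > 2 → not met
6. crew injury coverage $160,000 < $200,000 → not met
7. life-raft servicing 225 days ago vs limit 180 → not met
8. fire-extinguisher inspection 133 days ago vs limit 120 → not met
Not met: 8 of 8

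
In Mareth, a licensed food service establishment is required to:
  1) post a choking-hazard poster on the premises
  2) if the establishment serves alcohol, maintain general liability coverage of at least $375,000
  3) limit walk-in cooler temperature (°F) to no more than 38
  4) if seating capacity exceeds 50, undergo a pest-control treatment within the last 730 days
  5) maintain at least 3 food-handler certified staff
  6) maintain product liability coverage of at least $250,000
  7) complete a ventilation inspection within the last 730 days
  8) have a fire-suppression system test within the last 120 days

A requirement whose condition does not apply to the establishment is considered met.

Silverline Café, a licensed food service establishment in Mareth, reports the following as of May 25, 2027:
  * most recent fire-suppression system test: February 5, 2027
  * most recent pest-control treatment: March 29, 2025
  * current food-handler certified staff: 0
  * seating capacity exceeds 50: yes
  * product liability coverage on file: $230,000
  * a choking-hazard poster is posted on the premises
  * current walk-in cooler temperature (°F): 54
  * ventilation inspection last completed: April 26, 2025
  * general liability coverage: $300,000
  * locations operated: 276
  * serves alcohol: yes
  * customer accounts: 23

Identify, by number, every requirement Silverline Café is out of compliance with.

2, 3, 4, 5, 6, 7

1. choking-hazard poster present → met
2. condition 'serves alcohol' holds; general liability coverage $300,000 < $375,000 → not met
3. walk-in cooler temperature (°F) 54 > 38 → not met
4. condition 'seating capacity exceeds 50' holds; pest-control treatment 787 days ago vs limit 730 → not met
5. food-handler certified staff 0 < 3 → not met
6. product liability coverage $230,000 < $250,000 → not met
7. ventilation inspection 759 days ago vs limit 730 → not met
8. fire-suppression system test 109 days ago vs limit 120 → met
Not met: 2, 3, 4, 5, 6, 7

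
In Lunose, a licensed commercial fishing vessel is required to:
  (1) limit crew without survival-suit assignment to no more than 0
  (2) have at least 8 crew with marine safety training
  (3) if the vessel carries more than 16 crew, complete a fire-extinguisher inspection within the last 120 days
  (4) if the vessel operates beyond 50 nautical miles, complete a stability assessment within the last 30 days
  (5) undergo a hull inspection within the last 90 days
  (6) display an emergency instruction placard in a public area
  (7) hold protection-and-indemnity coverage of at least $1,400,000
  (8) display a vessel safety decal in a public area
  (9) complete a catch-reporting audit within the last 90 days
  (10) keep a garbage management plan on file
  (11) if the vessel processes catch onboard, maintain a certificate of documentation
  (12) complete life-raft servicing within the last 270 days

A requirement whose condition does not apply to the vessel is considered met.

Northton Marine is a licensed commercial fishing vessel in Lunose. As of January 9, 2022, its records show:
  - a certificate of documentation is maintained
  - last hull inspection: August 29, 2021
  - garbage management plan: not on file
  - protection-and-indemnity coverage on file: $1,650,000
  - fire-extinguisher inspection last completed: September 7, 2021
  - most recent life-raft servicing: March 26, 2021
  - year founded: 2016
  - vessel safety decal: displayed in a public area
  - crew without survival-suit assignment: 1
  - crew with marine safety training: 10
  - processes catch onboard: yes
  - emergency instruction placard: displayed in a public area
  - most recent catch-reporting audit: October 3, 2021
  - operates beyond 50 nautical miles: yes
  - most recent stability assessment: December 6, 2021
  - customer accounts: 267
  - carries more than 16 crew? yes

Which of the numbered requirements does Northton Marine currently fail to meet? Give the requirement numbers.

1. crew without survival-suit assignment 1 > 0 → not met
2. crew with marine safety training 10 ≥ 8 → met
3. condition 'carries more than 16 crew' holds; fire-extinguisher inspection 124 days ago vs limit 120 → not met
4. condition 'operates beyond 50 nautical miles' holds; stability assessment 34 days ago vs limit 30 → not met
5. hull inspection 133 days ago vs limit 90 → not met
6. emergency instruction placard present → met
7. protection-and-indemnity coverage $1,650,000 ≥ $1,400,000 → met
8. vessel safety decal present → met
9. catch-reporting audit 98 days ago vs limit 90 → not met
10. garbage management plan absent → not met
11. condition 'processes catch onboard' holds; certificate of documentation present → met
12. life-raft servicing 289 days ago vs limit 270 → not met
Not met: 1, 3, 4, 5, 9, 10, 12

1, 3, 4, 5, 9, 10, 12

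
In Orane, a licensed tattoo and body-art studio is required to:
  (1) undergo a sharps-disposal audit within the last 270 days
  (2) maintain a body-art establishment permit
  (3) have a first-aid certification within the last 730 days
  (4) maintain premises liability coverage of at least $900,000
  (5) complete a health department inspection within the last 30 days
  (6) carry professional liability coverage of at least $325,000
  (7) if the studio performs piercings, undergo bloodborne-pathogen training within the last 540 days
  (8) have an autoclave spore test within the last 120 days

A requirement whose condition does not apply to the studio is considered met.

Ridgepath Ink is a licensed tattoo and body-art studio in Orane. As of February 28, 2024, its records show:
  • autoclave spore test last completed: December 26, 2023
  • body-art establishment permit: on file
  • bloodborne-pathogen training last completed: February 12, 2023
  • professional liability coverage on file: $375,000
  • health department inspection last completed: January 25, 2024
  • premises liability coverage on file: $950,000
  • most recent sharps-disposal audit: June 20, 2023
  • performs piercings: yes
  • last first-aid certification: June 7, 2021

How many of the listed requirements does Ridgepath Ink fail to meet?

2

1. sharps-disposal audit 253 days ago vs limit 270 → met
2. body-art establishment permit present → met
3. first-aid certification 996 days ago vs limit 730 → not met
4. premises liability coverage $950,000 ≥ $900,000 → met
5. health department inspection 34 days ago vs limit 30 → not met
6. professional liability coverage $375,000 ≥ $325,000 → met
7. condition 'performs piercings' holds; bloodborne-pathogen training 381 days ago vs limit 540 → met
8. autoclave spore test 64 days ago vs limit 120 → met
Not met: 2 of 8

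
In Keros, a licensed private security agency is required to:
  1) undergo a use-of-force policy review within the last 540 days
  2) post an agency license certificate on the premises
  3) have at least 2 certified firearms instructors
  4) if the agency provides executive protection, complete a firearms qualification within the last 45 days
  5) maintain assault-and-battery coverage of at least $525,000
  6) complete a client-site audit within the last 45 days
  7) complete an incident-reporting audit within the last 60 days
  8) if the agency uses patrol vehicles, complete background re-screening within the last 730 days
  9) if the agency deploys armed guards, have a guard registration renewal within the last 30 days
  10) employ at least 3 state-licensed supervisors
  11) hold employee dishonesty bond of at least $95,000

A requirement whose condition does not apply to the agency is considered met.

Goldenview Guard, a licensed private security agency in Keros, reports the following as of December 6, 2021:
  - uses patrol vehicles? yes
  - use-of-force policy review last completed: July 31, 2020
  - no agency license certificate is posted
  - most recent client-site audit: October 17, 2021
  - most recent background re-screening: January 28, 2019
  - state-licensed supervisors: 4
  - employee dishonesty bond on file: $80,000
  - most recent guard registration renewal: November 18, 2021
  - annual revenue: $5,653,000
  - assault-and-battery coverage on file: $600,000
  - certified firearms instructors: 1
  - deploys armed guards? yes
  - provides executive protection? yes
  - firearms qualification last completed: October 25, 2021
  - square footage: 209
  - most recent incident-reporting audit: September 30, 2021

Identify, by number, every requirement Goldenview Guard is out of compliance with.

2, 3, 6, 7, 8, 11

1. use-of-force policy review 493 days ago vs limit 540 → met
2. agency license certificate absent → not met
3. certified firearms instructors 1 < 2 → not met
4. condition 'provides executive protection' holds; firearms qualification 42 days ago vs limit 45 → met
5. assault-and-battery coverage $600,000 ≥ $525,000 → met
6. client-site audit 50 days ago vs limit 45 → not met
7. incident-reporting audit 67 days ago vs limit 60 → not met
8. condition 'uses patrol vehicles' holds; background re-screening 1043 days ago vs limit 730 → not met
9. condition 'deploys armed guards' holds; guard registration renewal 18 days ago vs limit 30 → met
10. state-licensed supervisors 4 ≥ 3 → met
11. employee dishonesty bond $80,000 < $95,000 → not met
Not met: 2, 3, 6, 7, 8, 11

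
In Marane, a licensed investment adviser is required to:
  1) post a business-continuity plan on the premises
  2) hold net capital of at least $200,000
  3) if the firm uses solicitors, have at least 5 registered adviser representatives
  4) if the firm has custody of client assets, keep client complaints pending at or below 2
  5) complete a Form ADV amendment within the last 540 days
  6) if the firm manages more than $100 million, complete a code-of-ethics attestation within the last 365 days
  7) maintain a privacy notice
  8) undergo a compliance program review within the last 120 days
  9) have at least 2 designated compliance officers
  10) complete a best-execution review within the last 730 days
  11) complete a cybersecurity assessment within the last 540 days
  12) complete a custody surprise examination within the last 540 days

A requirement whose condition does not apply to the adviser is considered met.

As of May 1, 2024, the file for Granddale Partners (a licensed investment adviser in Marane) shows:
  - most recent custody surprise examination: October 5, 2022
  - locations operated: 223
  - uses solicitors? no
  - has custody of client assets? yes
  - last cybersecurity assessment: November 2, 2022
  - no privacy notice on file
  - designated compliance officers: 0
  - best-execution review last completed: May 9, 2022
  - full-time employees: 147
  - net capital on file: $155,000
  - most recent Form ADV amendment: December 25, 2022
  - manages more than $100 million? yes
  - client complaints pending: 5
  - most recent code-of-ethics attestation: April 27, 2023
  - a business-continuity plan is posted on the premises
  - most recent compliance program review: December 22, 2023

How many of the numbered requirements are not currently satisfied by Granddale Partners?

8

1. business-continuity plan present → met
2. net capital $155,000 < $200,000 → not met
3. condition 'uses solicitors' does not hold → requirement n/a → met
4. condition 'has custody of client assets' holds; client complaints pending 5 > 2 → not met
5. Form ADV amendment 493 days ago vs limit 540 → met
6. condition 'manages more than $100 million' holds; code-of-ethics attestation 370 days ago vs limit 365 → not met
7. privacy notice absent → not met
8. compliance program review 131 days ago vs limit 120 → not met
9. designated compliance officers 0 < 2 → not met
10. best-execution review 723 days ago vs limit 730 → met
11. cybersecurity assessment 546 days ago vs limit 540 → not met
12. custody surprise examination 574 days ago vs limit 540 → not met
Not met: 8 of 12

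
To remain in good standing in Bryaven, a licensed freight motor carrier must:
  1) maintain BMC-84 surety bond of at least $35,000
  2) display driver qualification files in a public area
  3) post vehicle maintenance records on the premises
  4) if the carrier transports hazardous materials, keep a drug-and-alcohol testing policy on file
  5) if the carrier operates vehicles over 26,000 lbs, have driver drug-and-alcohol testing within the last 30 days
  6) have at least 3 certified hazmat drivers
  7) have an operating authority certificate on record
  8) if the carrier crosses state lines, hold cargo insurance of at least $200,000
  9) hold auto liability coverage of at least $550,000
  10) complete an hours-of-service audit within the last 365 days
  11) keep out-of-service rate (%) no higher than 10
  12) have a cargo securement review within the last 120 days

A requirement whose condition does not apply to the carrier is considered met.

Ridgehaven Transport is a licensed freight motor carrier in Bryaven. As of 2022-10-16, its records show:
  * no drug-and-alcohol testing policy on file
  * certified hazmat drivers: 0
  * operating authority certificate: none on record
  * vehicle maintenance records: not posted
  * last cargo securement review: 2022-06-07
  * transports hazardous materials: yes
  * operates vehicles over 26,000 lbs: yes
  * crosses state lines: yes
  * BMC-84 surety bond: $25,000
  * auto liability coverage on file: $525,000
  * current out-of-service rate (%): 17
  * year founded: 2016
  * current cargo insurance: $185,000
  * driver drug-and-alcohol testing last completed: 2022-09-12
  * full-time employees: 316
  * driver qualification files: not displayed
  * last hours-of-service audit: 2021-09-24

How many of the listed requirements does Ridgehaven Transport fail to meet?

12

1. BMC-84 surety bond $25,000 < $35,000 → not met
2. driver qualification files absent → not met
3. vehicle maintenance records absent → not met
4. condition 'transports hazardous materials' holds; drug-and-alcohol testing policy absent → not met
5. condition 'operates vehicles over 26,000 lbs' holds; driver drug-and-alcohol testing 34 days ago vs limit 30 → not met
6. certified hazmat drivers 0 < 3 → not met
7. operating authority certificate absent → not met
8. condition 'crosses state lines' holds; cargo insurance $185,000 < $200,000 → not met
9. auto liability coverage $525,000 < $550,000 → not met
10. hours-of-service audit 387 days ago vs limit 365 → not met
11. out-of-service rate (%) 17 > 10 → not met
12. cargo securement review 131 days ago vs limit 120 → not met
Not met: 12 of 12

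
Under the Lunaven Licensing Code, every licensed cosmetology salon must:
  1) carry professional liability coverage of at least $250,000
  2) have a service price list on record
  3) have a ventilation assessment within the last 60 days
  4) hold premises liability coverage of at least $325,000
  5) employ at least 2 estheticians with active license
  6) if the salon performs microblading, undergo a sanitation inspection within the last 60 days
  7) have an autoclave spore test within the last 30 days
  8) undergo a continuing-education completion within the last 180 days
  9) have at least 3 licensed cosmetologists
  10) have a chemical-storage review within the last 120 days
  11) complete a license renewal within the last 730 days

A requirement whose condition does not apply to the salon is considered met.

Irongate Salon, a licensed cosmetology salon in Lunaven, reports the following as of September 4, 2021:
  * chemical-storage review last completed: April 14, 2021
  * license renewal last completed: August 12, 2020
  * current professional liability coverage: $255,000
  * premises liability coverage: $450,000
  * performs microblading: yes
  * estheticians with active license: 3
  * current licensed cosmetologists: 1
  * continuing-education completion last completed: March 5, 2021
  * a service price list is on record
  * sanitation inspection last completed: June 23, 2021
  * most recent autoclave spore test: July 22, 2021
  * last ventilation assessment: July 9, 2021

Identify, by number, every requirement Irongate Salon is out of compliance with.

1. professional liability coverage $255,000 ≥ $250,000 → met
2. service price list present → met
3. ventilation assessment 57 days ago vs limit 60 → met
4. premises liability coverage $450,000 ≥ $325,000 → met
5. estheticians with active license 3 ≥ 2 → met
6. condition 'performs microblading' holds; sanitation inspection 73 days ago vs limit 60 → not met
7. autoclave spore test 44 days ago vs limit 30 → not met
8. continuing-education completion 183 days ago vs limit 180 → not met
9. licensed cosmetologists 1 < 3 → not met
10. chemical-storage review 143 days ago vs limit 120 → not met
11. license renewal 388 days ago vs limit 730 → met
Not met: 6, 7, 8, 9, 10

6, 7, 8, 9, 10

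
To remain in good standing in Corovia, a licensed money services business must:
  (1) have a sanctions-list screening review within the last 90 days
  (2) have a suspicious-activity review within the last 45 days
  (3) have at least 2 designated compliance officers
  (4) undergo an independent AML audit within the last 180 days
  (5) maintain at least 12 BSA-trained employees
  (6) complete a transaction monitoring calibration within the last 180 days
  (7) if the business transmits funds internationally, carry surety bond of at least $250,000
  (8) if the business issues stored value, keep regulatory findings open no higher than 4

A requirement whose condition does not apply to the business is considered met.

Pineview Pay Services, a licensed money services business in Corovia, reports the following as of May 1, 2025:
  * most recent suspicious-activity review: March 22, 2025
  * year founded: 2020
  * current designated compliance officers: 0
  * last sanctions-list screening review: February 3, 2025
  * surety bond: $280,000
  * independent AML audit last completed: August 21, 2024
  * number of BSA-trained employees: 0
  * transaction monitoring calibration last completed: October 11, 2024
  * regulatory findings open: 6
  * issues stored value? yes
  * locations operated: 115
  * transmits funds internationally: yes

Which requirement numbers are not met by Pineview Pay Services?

3, 4, 5, 6, 8

1. sanctions-list screening review 87 days ago vs limit 90 → met
2. suspicious-activity review 40 days ago vs limit 45 → met
3. designated compliance officers 0 < 2 → not met
4. independent AML audit 253 days ago vs limit 180 → not met
5. BSA-trained employees 0 < 12 → not met
6. transaction monitoring calibration 202 days ago vs limit 180 → not met
7. condition 'transmits funds internationally' holds; surety bond $280,000 ≥ $250,000 → met
8. condition 'issues stored value' holds; regulatory findings open 6 > 4 → not met
Not met: 3, 4, 5, 6, 8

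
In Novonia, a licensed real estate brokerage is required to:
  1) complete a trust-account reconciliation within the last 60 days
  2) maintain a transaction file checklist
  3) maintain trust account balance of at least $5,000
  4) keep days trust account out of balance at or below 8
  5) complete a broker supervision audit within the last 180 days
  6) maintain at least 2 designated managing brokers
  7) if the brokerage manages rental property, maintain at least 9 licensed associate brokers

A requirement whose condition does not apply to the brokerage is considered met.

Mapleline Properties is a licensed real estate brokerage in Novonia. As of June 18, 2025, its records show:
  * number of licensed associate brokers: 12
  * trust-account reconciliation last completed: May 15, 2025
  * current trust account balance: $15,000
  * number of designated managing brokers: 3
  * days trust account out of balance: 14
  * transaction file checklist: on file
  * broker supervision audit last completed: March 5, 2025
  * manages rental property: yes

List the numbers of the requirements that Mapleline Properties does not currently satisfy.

1. trust-account reconciliation 34 days ago vs limit 60 → met
2. transaction file checklist present → met
3. trust account balance $15,000 ≥ $5,000 → met
4. days trust account out of balance 14 > 8 → not met
5. broker supervision audit 105 days ago vs limit 180 → met
6. designated managing brokers 3 ≥ 2 → met
7. condition 'manages rental property' holds; licensed associate brokers 12 ≥ 9 → met
Not met: 4

4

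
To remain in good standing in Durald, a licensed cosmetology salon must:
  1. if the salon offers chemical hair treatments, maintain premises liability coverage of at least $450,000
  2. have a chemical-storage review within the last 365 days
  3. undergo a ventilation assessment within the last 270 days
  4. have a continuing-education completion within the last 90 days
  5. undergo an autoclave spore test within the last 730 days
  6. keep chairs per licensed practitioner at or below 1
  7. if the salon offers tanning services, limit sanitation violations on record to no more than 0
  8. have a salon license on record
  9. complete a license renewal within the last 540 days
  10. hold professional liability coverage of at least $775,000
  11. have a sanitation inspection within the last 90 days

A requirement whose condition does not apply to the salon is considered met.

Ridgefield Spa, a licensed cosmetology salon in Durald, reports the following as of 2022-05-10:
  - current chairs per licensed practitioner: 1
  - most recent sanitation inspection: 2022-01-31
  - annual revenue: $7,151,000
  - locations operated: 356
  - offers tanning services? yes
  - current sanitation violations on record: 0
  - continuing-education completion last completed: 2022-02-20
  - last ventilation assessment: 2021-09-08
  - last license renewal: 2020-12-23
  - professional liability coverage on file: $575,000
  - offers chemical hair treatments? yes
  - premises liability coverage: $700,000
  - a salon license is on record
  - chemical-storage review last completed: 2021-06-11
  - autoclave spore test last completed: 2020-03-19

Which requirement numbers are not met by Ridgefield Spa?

1. condition 'offers chemical hair treatments' holds; premises liability coverage $700,000 ≥ $450,000 → met
2. chemical-storage review 333 days ago vs limit 365 → met
3. ventilation assessment 244 days ago vs limit 270 → met
4. continuing-education completion 79 days ago vs limit 90 → met
5. autoclave spore test 782 days ago vs limit 730 → not met
6. chairs per licensed practitioner 1 ≤ 1 → met
7. condition 'offers tanning services' holds; sanitation violations on record 0 ≤ 0 → met
8. salon license present → met
9. license renewal 503 days ago vs limit 540 → met
10. professional liability coverage $575,000 < $775,000 → not met
11. sanitation inspection 99 days ago vs limit 90 → not met
Not met: 5, 10, 11

5, 10, 11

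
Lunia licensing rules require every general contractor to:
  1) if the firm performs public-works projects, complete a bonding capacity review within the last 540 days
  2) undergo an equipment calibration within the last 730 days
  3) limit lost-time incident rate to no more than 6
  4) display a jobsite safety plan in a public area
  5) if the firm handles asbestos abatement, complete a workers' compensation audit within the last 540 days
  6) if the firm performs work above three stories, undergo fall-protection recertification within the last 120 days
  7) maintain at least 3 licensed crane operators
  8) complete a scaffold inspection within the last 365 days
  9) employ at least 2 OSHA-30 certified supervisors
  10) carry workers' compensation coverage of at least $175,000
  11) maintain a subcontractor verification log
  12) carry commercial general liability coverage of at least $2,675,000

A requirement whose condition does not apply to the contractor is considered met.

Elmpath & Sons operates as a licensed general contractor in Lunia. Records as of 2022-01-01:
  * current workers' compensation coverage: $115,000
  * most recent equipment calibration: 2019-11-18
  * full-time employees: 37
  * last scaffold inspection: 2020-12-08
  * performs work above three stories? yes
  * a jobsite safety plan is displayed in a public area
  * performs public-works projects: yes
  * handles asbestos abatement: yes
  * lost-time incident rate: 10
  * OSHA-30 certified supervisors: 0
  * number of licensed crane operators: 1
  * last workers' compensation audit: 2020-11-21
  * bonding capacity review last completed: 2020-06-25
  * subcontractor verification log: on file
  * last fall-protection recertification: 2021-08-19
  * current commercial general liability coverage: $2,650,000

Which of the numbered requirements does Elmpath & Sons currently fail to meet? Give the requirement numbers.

1. condition 'performs public-works projects' holds; bonding capacity review 555 days ago vs limit 540 → not met
2. equipment calibration 775 days ago vs limit 730 → not met
3. lost-time incident rate 10 > 6 → not met
4. jobsite safety plan present → met
5. condition 'handles asbestos abatement' holds; workers' compensation audit 406 days ago vs limit 540 → met
6. condition 'performs work above three stories' holds; fall-protection recertification 135 days ago vs limit 120 → not met
7. licensed crane operators 1 < 3 → not met
8. scaffold inspection 389 days ago vs limit 365 → not met
9. OSHA-30 certified supervisors 0 < 2 → not met
10. workers' compensation coverage $115,000 < $175,000 → not met
11. subcontractor verification log present → met
12. commercial general liability coverage $2,650,000 < $2,675,000 → not met
Not met: 1, 2, 3, 6, 7, 8, 9, 10, 12

1, 2, 3, 6, 7, 8, 9, 10, 12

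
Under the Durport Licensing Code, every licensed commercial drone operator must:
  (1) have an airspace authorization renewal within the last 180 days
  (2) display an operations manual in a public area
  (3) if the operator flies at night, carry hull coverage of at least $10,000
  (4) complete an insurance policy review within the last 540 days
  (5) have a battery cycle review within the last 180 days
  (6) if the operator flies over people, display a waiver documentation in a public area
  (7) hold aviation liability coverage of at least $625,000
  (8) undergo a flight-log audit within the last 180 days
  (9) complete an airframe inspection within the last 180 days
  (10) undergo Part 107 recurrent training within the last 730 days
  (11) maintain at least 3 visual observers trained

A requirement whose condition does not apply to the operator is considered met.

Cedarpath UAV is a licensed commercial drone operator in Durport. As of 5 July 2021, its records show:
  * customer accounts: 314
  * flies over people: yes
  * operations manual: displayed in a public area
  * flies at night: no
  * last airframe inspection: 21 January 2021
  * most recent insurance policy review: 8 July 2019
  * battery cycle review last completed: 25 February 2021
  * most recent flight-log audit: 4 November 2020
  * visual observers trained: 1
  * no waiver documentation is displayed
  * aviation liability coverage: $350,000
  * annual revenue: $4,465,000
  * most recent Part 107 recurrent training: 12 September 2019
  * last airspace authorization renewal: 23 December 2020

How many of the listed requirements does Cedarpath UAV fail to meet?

6

1. airspace authorization renewal 194 days ago vs limit 180 → not met
2. operations manual present → met
3. condition 'flies at night' does not hold → requirement n/a → met
4. insurance policy review 728 days ago vs limit 540 → not met
5. battery cycle review 130 days ago vs limit 180 → met
6. condition 'flies over people' holds; waiver documentation absent → not met
7. aviation liability coverage $350,000 < $625,000 → not met
8. flight-log audit 243 days ago vs limit 180 → not met
9. airframe inspection 165 days ago vs limit 180 → met
10. Part 107 recurrent training 662 days ago vs limit 730 → met
11. visual observers trained 1 < 3 → not met
Not met: 6 of 11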